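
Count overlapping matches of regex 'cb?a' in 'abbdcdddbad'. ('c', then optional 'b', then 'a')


Pattern: cb?a means 'c', then optional 'b', then 'a'.
Scanning 'abbdcdddbad' position-by-position:
  Pos 0: window 'abb' -> no
  Pos 1: window 'bbd' -> no
  Pos 2: window 'bdc' -> no
  Pos 3: window 'dcd' -> no
  Pos 4: window 'cdd' -> no
  Pos 5: window 'ddd' -> no
  Pos 6: window 'ddb' -> no
  Pos 7: window 'dba' -> no
  Pos 8: window 'bad' -> no
  Pos 9: window 'ad' -> no
  Pos 10: window 'd' -> no
Total matches: 0

0


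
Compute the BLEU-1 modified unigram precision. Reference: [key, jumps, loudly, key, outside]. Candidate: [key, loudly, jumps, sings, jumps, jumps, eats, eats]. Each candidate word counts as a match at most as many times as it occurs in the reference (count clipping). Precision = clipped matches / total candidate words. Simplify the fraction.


Reference word counts: {'jumps': 1, 'key': 2, 'loudly': 1, 'outside': 1}
Checking each candidate word (with clipping):
  'key' -> in reference (ref count 2, used 1/2) -> match (matches: 1)
  'loudly' -> in reference (ref count 1, used 1/1) -> match (matches: 2)
  'jumps' -> in reference (ref count 1, used 1/1) -> match (matches: 3)
  'sings' -> not in reference -> no match (matches: 3)
  'jumps' -> ref count 1 already used up (1/1) -> clipped, no match (matches: 3)
  'jumps' -> ref count 1 already used up (1/1) -> clipped, no match (matches: 3)
  'eats' -> not in reference -> no match (matches: 3)
  'eats' -> not in reference -> no match (matches: 3)
Clipped matches: 3, Candidate length: 8
Precision = 3/8

3/8


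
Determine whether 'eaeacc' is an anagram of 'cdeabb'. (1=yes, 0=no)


Sort characters of 'eaeacc': 'aaccee'
Sort characters of 'cdeabb': 'abbcde'
Sorted forms differ -> they are NOT anagrams
Result: 0

0


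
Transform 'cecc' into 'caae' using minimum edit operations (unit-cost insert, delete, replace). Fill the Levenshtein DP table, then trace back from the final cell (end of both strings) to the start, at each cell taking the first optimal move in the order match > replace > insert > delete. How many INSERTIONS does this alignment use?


Edit distance = 3. Backtracking from cell (4, 4) with preference match > replace > insert > delete,
then listing the resulting alignment 'cecc' -> 'caae' left to right:
  Step 1: keep 'c'
  Step 2: replace e->a
  Step 3: replace c->a
  Step 4: replace c->e
Total insertions: 0

0


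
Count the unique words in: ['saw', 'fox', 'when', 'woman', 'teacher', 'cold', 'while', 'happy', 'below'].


Listing all tokens and tracking unique types:
  Token 1: 'saw' -> NEW (unique so far: 1)
  Token 2: 'fox' -> NEW (unique so far: 2)
  Token 3: 'when' -> NEW (unique so far: 3)
  Token 4: 'woman' -> NEW (unique so far: 4)
  Token 5: 'teacher' -> NEW (unique so far: 5)
  Token 6: 'cold' -> NEW (unique so far: 6)
  Token 7: 'while' -> NEW (unique so far: 7)
  Token 8: 'happy' -> NEW (unique so far: 8)
  Token 9: 'below' -> NEW (unique so far: 9)
Unique types: ('below', 'cold', 'fox', 'happy', 'saw', 'teacher', 'when', 'while', 'woman')
Vocabulary size: 9

9


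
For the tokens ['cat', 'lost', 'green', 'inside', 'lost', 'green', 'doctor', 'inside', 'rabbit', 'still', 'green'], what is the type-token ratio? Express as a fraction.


Tokens: 11
Unique types: ('cat', 'doctor', 'green', 'inside', 'lost', 'rabbit', 'still') = 7
TTR = 7/11
Already in lowest terms.

7/11


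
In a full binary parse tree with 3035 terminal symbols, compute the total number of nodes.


Leaf nodes (terminals): 3035
Internal nodes = n - 1 = 3035 - 1 = 3034
Total = leaves + internal = 3035 + 3034 = 6069

6069


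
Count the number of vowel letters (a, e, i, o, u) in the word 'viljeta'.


Scanning each character of 'viljeta':
  Position 1: 'v' -> consonant (running count: 0)
  Position 2: 'i' -> vowel (running count: 1)
  Position 3: 'l' -> consonant (running count: 1)
  Position 4: 'j' -> consonant (running count: 1)
  Position 5: 'e' -> vowel (running count: 2)
  Position 6: 't' -> consonant (running count: 2)
  Position 7: 'a' -> vowel (running count: 3)
Total vowels: 3

3


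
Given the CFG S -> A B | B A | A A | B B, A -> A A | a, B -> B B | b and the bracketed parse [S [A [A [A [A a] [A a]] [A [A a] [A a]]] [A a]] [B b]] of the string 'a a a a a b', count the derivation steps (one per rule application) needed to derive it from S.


Every bracketed nonterminal node [X ...] in the tree is produced by exactly one rule application.
Reading the tree off as a leftmost derivation:
  Step 1: S  =>  A B   (applied S -> A B)
  Step 2: A B  =>  A A B   (applied A -> A A)
  Step 3: A A B  =>  A A A B   (applied A -> A A)
  Step 4: A A A B  =>  A A A A B   (applied A -> A A)
  Step 5: A A A A B  =>  a A A A B   (applied A -> a)
  Step 6: a A A A B  =>  a a A A B   (applied A -> a)
  Step 7: a a A A B  =>  a a A A A B   (applied A -> A A)
  Step 8: a a A A A B  =>  a a a A A B   (applied A -> a)
  Step 9: a a a A A B  =>  a a a a A B   (applied A -> a)
  Step 10: a a a a A B  =>  a a a a a B   (applied A -> a)
  Step 11: a a a a a B  =>  a a a a a b   (applied B -> b)
Final yield: a a a a a b
Total rewrite steps: 11

11


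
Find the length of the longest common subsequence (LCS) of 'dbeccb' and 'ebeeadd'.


DP table for LCS of 'dbeccb' and 'ebeeadd':
       e  b  e  e  a  d  d
    0  0  0  0  0  0  0  0
  d 0  0  0  0  0  0  1  1
  b 0  0  1  1  1  1  1  1
  e 0  1  1  2  2  2  2  2
  c 0  1  1  2  2  2  2  2
  c 0  1  1  2  2  2  2  2
  b 0  1  2  2  2  2  2  2
LCS: 'be'
LCS length = 2

2


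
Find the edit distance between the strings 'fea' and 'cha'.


Building DP table for s1='fea' (len 3) and s2='cha' (len 3):
       c  h  a
    0  1  2  3
  f 1  1  2  3
  e 2  2  2  3
  a 3  3  3  2
Edit distance = dp[3][3] = 2

2


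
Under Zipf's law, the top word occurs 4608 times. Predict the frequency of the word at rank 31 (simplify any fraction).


Zipf's law: freq(rank) = f1 / rank
f1 = 4608, rank = 31
freq = 4608 / 31
GCD(4608, 31) = 1
Simplified: 4608/31

4608/31


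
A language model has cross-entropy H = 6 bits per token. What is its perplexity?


Perplexity formula: PP = 2^H
H = 6
PP = 2^6
Steps: 2^1 = 2, 2^2 = 4, 2^3 = 8, 2^4 = 16, 2^5 = 32, 2^6 = 64
PP = 64

64


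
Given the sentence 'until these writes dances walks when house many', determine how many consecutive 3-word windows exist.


Word trigrams from [8] words:
  Trigram 1: (until these writes)
  Trigram 2: (these writes dances)
  Trigram 3: (writes dances walks)
  Trigram 4: (dances walks when)
  Trigram 5: (walks when house)
  Trigram 6: (when house many)
Total word trigrams: 8 - 2 = 6

6


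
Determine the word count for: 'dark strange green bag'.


Counting words by splitting on spaces:
  Word 1: 'dark'
  Word 2: 'strange'
  Word 3: 'green'
  Word 4: 'bag'
Total words: 4

4


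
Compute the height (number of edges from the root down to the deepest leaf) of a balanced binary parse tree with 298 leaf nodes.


In a balanced binary tree with n leaves the deepest leaf is ceil(log2(n)) edges below the root.
log2(298) = 8.2192
ceil(8.2192) = 9
height (edges) = 9

9


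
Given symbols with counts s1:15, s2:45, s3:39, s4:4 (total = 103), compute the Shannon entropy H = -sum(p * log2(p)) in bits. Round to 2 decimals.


Computing entropy H = -sum(p_i * log2(p_i)):
  s1: p = 15/103 = 0.1456, -p*log2(p) = 0.4048
  s2: p = 45/103 = 0.4369, -p*log2(p) = 0.5219
  s3: p = 39/103 = 0.3786, -p*log2(p) = 0.5305
  s4: p = 4/103 = 0.0388, -p*log2(p) = 0.1820
H = sum of terms = 1.6392
Rounded to 2 decimals: 1.64

1.64


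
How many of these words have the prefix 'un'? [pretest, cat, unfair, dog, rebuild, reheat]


Checking each word for prefix 'un':
  'pretest' -> no (count: 0)
  'cat' -> no (count: 0)
  'unfair' -> YES, starts with 'un' (count: 1)
  'dog' -> no (count: 1)
  'rebuild' -> no (count: 1)
  'reheat' -> no (count: 1)
Total with prefix 'un': 1

1


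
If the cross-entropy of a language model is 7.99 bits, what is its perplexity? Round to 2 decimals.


Perplexity formula: PP = 2^H
H = 7.99
PP = 2^7.99
Decompose: 2^7.99 = 2^7 * 2^0.99
2^7 = 128, 2^0.99 ~ 1.9861850
PP ~ 128 * 1.9861850 = 254.2316800
Rounded to 2 decimals: 254.23

254.23


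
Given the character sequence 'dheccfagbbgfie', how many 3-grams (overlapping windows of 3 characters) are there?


String 'dheccfagbbgfie' has length L = 14.
Number of overlapping n-grams = L - n + 1
Substituting: 14 - 3 + 1 = 12

12


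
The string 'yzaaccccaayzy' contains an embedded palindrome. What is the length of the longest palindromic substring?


Scanning 'yzaaccccaayzy' for palindromic substrings.
Substring at positions 2-9: 'aaccccaa'.
Check: reverse('aaccccaa') = 'aaccccaa' -> palindrome confirmed.
Neighbouring characters ('z' / 'y') break symmetry, so it cannot extend further.
No longer palindromic substring exists; longest length = 8

8


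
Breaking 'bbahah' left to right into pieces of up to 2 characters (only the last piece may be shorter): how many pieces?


'bbahah' has 6 characters.
Chunking with max size 2:
  Chunk 1: 'bb' (positions 0-1)
  Chunk 2: 'ah' (positions 2-3)
  Chunk 3: 'ah' (positions 4-5)
Total chunks: ceil(6 / 2) = 3

3


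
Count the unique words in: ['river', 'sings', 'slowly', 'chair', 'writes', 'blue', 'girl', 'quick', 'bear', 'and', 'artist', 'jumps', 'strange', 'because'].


Listing all tokens and tracking unique types:
  Token 1: 'river' -> NEW (unique so far: 1)
  Token 2: 'sings' -> NEW (unique so far: 2)
  Token 3: 'slowly' -> NEW (unique so far: 3)
  Token 4: 'chair' -> NEW (unique so far: 4)
  Token 5: 'writes' -> NEW (unique so far: 5)
  Token 6: 'blue' -> NEW (unique so far: 6)
  Token 7: 'girl' -> NEW (unique so far: 7)
  Token 8: 'quick' -> NEW (unique so far: 8)
  Token 9: 'bear' -> NEW (unique so far: 9)
  Token 10: 'and' -> NEW (unique so far: 10)
  Token 11: 'artist' -> NEW (unique so far: 11)
  Token 12: 'jumps' -> NEW (unique so far: 12)
  Token 13: 'strange' -> NEW (unique so far: 13)
  Token 14: 'because' -> NEW (unique so far: 14)
Unique types: ('and', 'artist', 'bear', 'because', 'blue', 'chair', 'girl', 'jumps', 'quick', 'river', 'sings', 'slowly', 'strange', 'writes')
Vocabulary size: 14

14


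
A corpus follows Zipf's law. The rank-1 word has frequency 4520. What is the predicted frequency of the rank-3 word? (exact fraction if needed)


Zipf's law: freq(rank) = f1 / rank
f1 = 4520, rank = 3
freq = 4520 / 3
GCD(4520, 3) = 1
Simplified: 4520/3

4520/3


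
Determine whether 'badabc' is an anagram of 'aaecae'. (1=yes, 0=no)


Sort characters of 'badabc': 'aabbcd'
Sort characters of 'aaecae': 'aaacee'
Sorted forms differ -> they are NOT anagrams
Result: 0

0


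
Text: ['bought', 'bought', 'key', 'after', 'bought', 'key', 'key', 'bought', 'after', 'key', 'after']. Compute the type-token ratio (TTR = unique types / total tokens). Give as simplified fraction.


Tokens: 11
Unique types: ('after', 'bought', 'key') = 3
TTR = 3/11
Already in lowest terms.

3/11


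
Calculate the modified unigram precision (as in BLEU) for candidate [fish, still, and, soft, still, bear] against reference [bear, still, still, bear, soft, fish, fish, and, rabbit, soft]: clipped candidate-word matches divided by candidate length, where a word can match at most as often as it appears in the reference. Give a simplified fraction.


Reference word counts: {'and': 1, 'bear': 2, 'fish': 2, 'rabbit': 1, 'soft': 2, 'still': 2}
Checking each candidate word (with clipping):
  'fish' -> in reference (ref count 2, used 1/2) -> match (matches: 1)
  'still' -> in reference (ref count 2, used 1/2) -> match (matches: 2)
  'and' -> in reference (ref count 1, used 1/1) -> match (matches: 3)
  'soft' -> in reference (ref count 2, used 1/2) -> match (matches: 4)
  'still' -> in reference (ref count 2, used 2/2) -> match (matches: 5)
  'bear' -> in reference (ref count 2, used 1/2) -> match (matches: 6)
Clipped matches: 6, Candidate length: 6
Precision = 6/6 = 1

1


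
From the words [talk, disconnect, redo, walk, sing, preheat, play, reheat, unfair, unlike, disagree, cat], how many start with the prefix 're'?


Checking each word for prefix 're':
  'talk' -> no (count: 0)
  'disconnect' -> no (count: 0)
  'redo' -> YES, starts with 're' (count: 1)
  'walk' -> no (count: 1)
  'sing' -> no (count: 1)
  'preheat' -> no (count: 1)
  'play' -> no (count: 1)
  'reheat' -> YES, starts with 're' (count: 2)
  'unfair' -> no (count: 2)
  'unlike' -> no (count: 2)
  'disagree' -> no (count: 2)
  'cat' -> no (count: 2)
Total with prefix 're': 2

2


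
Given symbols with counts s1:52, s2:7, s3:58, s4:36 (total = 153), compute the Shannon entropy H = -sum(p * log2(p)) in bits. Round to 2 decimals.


Computing entropy H = -sum(p_i * log2(p_i)):
  s1: p = 52/153 = 0.3399, -p*log2(p) = 0.5292
  s2: p = 7/153 = 0.0458, -p*log2(p) = 0.2036
  s3: p = 58/153 = 0.3791, -p*log2(p) = 0.5305
  s4: p = 36/153 = 0.2353, -p*log2(p) = 0.4912
H = sum of terms = 1.7545
Rounded to 2 decimals: 1.75

1.75


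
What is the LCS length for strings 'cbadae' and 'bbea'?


DP table for LCS of 'cbadae' and 'bbea':
       b  b  e  a
    0  0  0  0  0
  c 0  0  0  0  0
  b 0  1  1  1  1
  a 0  1  1  1  2
  d 0  1  1  1  2
  a 0  1  1  1  2
  e 0  1  1  2  2
LCS: 'ba'
LCS length = 2

2


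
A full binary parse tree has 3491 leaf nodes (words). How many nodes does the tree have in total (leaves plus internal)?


Leaf nodes (terminals): 3491
Internal nodes = n - 1 = 3491 - 1 = 3490
Total = leaves + internal = 3491 + 3490 = 6981

6981


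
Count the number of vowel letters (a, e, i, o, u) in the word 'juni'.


Scanning each character of 'juni':
  Position 1: 'j' -> consonant (running count: 0)
  Position 2: 'u' -> vowel (running count: 1)
  Position 3: 'n' -> consonant (running count: 1)
  Position 4: 'i' -> vowel (running count: 2)
Total vowels: 2

2


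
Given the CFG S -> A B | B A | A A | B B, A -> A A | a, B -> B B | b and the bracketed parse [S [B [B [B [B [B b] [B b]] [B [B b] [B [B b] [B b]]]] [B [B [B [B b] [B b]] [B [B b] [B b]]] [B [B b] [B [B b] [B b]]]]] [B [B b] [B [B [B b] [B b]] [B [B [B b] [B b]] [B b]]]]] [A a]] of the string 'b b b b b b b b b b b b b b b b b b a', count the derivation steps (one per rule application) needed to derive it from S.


Every bracketed nonterminal node [X ...] in the tree is produced by exactly one rule application.
Reading the tree off as a leftmost derivation:
  Step 1: S  =>  B A   (applied S -> B A)
  Step 2: B A  =>  B B A   (applied B -> B B)
  Step 3: B B A  =>  B B B A   (applied B -> B B)
  Step 4: B B B A  =>  B B B B A   (applied B -> B B)
  Step 5: B B B B A  =>  B B B B B A   (applied B -> B B)
  Step 6: B B B B B A  =>  b B B B B A   (applied B -> b)
  Step 7: b B B B B A  =>  b b B B B A   (applied B -> b)
  Step 8: b b B B B A  =>  b b B B B B A   (applied B -> B B)
  Step 9: b b B B B B A  =>  b b b B B B A   (applied B -> b)
  Step 10: b b b B B B A  =>  b b b B B B B A   (applied B -> B B)
  Step 11: b b b B B B B A  =>  b b b b B B B A   (applied B -> b)
  Step 12: b b b b B B B A  =>  b b b b b B B A   (applied B -> b)
  Step 13: b b b b b B B A  =>  b b b b b B B B A   (applied B -> B B)
  Step 14: b b b b b B B B A  =>  b b b b b B B B B A   (applied B -> B B)
  Step 15: b b b b b B B B B A  =>  b b b b b B B B B B A   (applied B -> B B)
  Step 16: b b b b b B B B B B A  =>  b b b b b b B B B B A   (applied B -> b)
  Step 17: b b b b b b B B B B A  =>  b b b b b b b B B B A   (applied B -> b)
  Step 18: b b b b b b b B B B A  =>  b b b b b b b B B B B A   (applied B -> B B)
  Step 19: b b b b b b b B B B B A  =>  b b b b b b b b B B B A   (applied B -> b)
  Step 20: b b b b b b b b B B B A  =>  b b b b b b b b b B B A   (applied B -> b)
  Step 21: b b b b b b b b b B B A  =>  b b b b b b b b b B B B A   (applied B -> B B)
  Step 22: b b b b b b b b b B B B A  =>  b b b b b b b b b b B B A   (applied B -> b)
  Step 23: b b b b b b b b b b B B A  =>  b b b b b b b b b b B B B A   (applied B -> B B)
  Step 24: b b b b b b b b b b B B B A  =>  b b b b b b b b b b b B B A   (applied B -> b)
  Step 25: b b b b b b b b b b b B B A  =>  b b b b b b b b b b b b B A   (applied B -> b)
  Step 26: b b b b b b b b b b b b B A  =>  b b b b b b b b b b b b B B A   (applied B -> B B)
  Step 27: b b b b b b b b b b b b B B A  =>  b b b b b b b b b b b b b B A   (applied B -> b)
  Step 28: b b b b b b b b b b b b b B A  =>  b b b b b b b b b b b b b B B A   (applied B -> B B)
  Step 29: b b b b b b b b b b b b b B B A  =>  b b b b b b b b b b b b b B B B A   (applied B -> B B)
  Step 30: b b b b b b b b b b b b b B B B A  =>  b b b b b b b b b b b b b b B B A   (applied B -> b)
  Step 31: b b b b b b b b b b b b b b B B A  =>  b b b b b b b b b b b b b b b B A   (applied B -> b)
  Step 32: b b b b b b b b b b b b b b b B A  =>  b b b b b b b b b b b b b b b B B A   (applied B -> B B)
  Step 33: b b b b b b b b b b b b b b b B B A  =>  b b b b b b b b b b b b b b b B B B A   (applied B -> B B)
  Step 34: b b b b b b b b b b b b b b b B B B A  =>  b b b b b b b b b b b b b b b b B B A   (applied B -> b)
  Step 35: b b b b b b b b b b b b b b b b B B A  =>  b b b b b b b b b b b b b b b b b B A   (applied B -> b)
  Step 36: b b b b b b b b b b b b b b b b b B A  =>  b b b b b b b b b b b b b b b b b b A   (applied B -> b)
  Step 37: b b b b b b b b b b b b b b b b b b A  =>  b b b b b b b b b b b b b b b b b b a   (applied A -> a)
Final yield: b b b b b b b b b b b b b b b b b b a
Total rewrite steps: 37

37


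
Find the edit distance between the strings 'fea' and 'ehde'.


Building DP table for s1='fea' (len 3) and s2='ehde' (len 4):
       e  h  d  e
    0  1  2  3  4
  f 1  1  2  3  4
  e 2  1  2  3  3
  a 3  2  2  3  4
Edit distance = dp[3][4] = 4

4


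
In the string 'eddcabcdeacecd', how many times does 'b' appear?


Scanning 'eddcabcdeacecd' for 'b':
  Position 5: 'b' -> MATCH (count: 1)
Total occurrences of 'b': 1

1


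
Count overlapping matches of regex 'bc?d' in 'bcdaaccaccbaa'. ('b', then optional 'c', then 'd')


Pattern: bc?d means 'b', then optional 'c', then 'd'.
Scanning 'bcdaaccaccbaa' position-by-position:
  Pos 0: window 'bcd' -> MATCH
  Pos 1: window 'cda' -> no
  Pos 2: window 'daa' -> no
  Pos 3: window 'aac' -> no
  Pos 4: window 'acc' -> no
  Pos 5: window 'cca' -> no
  Pos 6: window 'cac' -> no
  Pos 7: window 'acc' -> no
  Pos 8: window 'ccb' -> no
  Pos 9: window 'cba' -> no
  Pos 10: window 'baa' -> no
  Pos 11: window 'aa' -> no
  Pos 12: window 'a' -> no
Total matches: 1

1


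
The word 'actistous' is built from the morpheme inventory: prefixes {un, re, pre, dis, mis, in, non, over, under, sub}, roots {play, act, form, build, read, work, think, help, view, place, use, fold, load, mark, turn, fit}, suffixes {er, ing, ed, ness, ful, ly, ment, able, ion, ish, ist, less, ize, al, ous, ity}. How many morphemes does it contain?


Segmenting 'actistous' against the inventory:
  'act' -> root (morpheme 1)
  'ist' -> suffix (morpheme 2)
  'ous' -> suffix (morpheme 3)
Total morphemes: 3

3


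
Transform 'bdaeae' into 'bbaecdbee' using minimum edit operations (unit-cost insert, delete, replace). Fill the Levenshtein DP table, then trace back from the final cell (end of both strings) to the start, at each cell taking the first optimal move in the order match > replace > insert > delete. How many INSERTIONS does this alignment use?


Edit distance = 5. Backtracking from cell (6, 9) with preference match > replace > insert > delete,
then listing the resulting alignment 'bdaeae' -> 'bbaecdbee' left to right:
  Step 1: keep 'b'
  Step 2: replace d->b
  Step 3: keep 'a'
  Step 4: keep 'e'
  Step 5: insert 'c' [insertion #1]
  Step 6: insert 'd' [insertion #2]
  Step 7: insert 'b' [insertion #3]
  Step 8: replace a->e
  Step 9: keep 'e'
Total insertions: 3

3


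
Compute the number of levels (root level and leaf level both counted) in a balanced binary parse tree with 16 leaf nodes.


In a balanced binary tree with n leaves the deepest leaf is ceil(log2(n)) edges below the root,
so counting node levels inclusive of root and leaves gives ceil(log2(n)) + 1 levels.
log2(16) = 4.0000
ceil(4.0000) = 4
levels = 4 + 1 = 5

5


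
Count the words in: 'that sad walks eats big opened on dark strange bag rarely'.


Counting words by splitting on spaces:
  Word 1: 'that'
  Word 2: 'sad'
  Word 3: 'walks'
  Word 4: 'eats'
  Word 5: 'big'
  Word 6: 'opened'
  Word 7: 'on'
  Word 8: 'dark'
  Word 9: 'strange'
  Word 10: 'bag'
  Word 11: 'rarely'
Total words: 11

11


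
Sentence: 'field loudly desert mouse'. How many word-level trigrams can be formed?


Word trigrams from [4] words:
  Trigram 1: (field loudly desert)
  Trigram 2: (loudly desert mouse)
Total word trigrams: 4 - 2 = 2

2


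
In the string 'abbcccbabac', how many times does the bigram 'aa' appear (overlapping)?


Scanning 'abbcccbabac' for bigram 'aa':
  Position 0: 'ab' -> no
  Position 1: 'bb' -> no
  Position 2: 'bc' -> no
  Position 3: 'cc' -> no
  Position 4: 'cc' -> no
  Position 5: 'cb' -> no
  Position 6: 'ba' -> no
  Position 7: 'ab' -> no
  Position 8: 'ba' -> no
  Position 9: 'ac' -> no
Total matches: 0

0


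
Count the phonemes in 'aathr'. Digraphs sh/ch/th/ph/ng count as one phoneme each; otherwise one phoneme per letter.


Parsing 'aathr' greedily, digraphs first:
  'a' -> vowel phoneme (phonemes so far: 1)
  'a' -> vowel phoneme (phonemes so far: 2)
  'th' -> digraph (1 consonant phoneme) (phonemes so far: 3)
  'r' -> consonant phoneme (phonemes so far: 4)
Total phonemes: 4

4


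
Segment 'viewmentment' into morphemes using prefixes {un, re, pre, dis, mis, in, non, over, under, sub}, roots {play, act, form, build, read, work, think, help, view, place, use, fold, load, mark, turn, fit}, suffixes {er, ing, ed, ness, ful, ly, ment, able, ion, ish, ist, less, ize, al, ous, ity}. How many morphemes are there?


Segmenting 'viewmentment' against the inventory:
  'view' -> root (morpheme 1)
  'ment' -> suffix (morpheme 2)
  'ment' -> suffix (morpheme 3)
Total morphemes: 3

3


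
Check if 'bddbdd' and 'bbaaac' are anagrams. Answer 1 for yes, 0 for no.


Sort characters of 'bddbdd': 'bbdddd'
Sort characters of 'bbaaac': 'aaabbc'
Sorted forms differ -> they are NOT anagrams
Result: 0

0


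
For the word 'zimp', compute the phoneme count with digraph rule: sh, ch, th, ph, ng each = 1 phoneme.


Parsing 'zimp' greedily, digraphs first:
  'z' -> consonant phoneme (phonemes so far: 1)
  'i' -> vowel phoneme (phonemes so far: 2)
  'm' -> consonant phoneme (phonemes so far: 3)
  'p' -> consonant phoneme (phonemes so far: 4)
Total phonemes: 4

4


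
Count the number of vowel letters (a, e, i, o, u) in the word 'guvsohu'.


Scanning each character of 'guvsohu':
  Position 1: 'g' -> consonant (running count: 0)
  Position 2: 'u' -> vowel (running count: 1)
  Position 3: 'v' -> consonant (running count: 1)
  Position 4: 's' -> consonant (running count: 1)
  Position 5: 'o' -> vowel (running count: 2)
  Position 6: 'h' -> consonant (running count: 2)
  Position 7: 'u' -> vowel (running count: 3)
Total vowels: 3

3


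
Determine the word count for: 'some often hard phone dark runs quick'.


Counting words by splitting on spaces:
  Word 1: 'some'
  Word 2: 'often'
  Word 3: 'hard'
  Word 4: 'phone'
  Word 5: 'dark'
  Word 6: 'runs'
  Word 7: 'quick'
Total words: 7

7


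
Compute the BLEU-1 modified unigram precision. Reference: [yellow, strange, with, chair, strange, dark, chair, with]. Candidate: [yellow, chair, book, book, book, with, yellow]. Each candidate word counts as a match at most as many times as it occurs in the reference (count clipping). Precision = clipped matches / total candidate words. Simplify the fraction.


Reference word counts: {'chair': 2, 'dark': 1, 'strange': 2, 'with': 2, 'yellow': 1}
Checking each candidate word (with clipping):
  'yellow' -> in reference (ref count 1, used 1/1) -> match (matches: 1)
  'chair' -> in reference (ref count 2, used 1/2) -> match (matches: 2)
  'book' -> not in reference -> no match (matches: 2)
  'book' -> not in reference -> no match (matches: 2)
  'book' -> not in reference -> no match (matches: 2)
  'with' -> in reference (ref count 2, used 1/2) -> match (matches: 3)
  'yellow' -> ref count 1 already used up (1/1) -> clipped, no match (matches: 3)
Clipped matches: 3, Candidate length: 7
Precision = 3/7

3/7


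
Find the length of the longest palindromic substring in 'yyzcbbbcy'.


Scanning 'yyzcbbbcy' for palindromic substrings.
Substring at positions 3-7: 'cbbbc'.
Check: reverse('cbbbc') = 'cbbbc' -> palindrome confirmed.
Neighbouring characters ('z' / 'y') break symmetry, so it cannot extend further.
No longer palindromic substring exists; longest length = 5

5


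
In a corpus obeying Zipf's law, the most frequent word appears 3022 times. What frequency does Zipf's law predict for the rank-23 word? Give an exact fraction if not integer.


Zipf's law: freq(rank) = f1 / rank
f1 = 3022, rank = 23
freq = 3022 / 23
GCD(3022, 23) = 1
Simplified: 3022/23

3022/23


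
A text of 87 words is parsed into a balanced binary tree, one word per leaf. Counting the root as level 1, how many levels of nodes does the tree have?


In a balanced binary tree with n leaves the deepest leaf is ceil(log2(n)) edges below the root,
so counting node levels inclusive of root and leaves gives ceil(log2(n)) + 1 levels.
log2(87) = 6.4429
ceil(6.4429) = 7
levels = 7 + 1 = 8

8


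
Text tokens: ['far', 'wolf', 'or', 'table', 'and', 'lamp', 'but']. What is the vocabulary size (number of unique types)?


Listing all tokens and tracking unique types:
  Token 1: 'far' -> NEW (unique so far: 1)
  Token 2: 'wolf' -> NEW (unique so far: 2)
  Token 3: 'or' -> NEW (unique so far: 3)
  Token 4: 'table' -> NEW (unique so far: 4)
  Token 5: 'and' -> NEW (unique so far: 5)
  Token 6: 'lamp' -> NEW (unique so far: 6)
  Token 7: 'but' -> NEW (unique so far: 7)
Unique types: ('and', 'but', 'far', 'lamp', 'or', 'table', 'wolf')
Vocabulary size: 7

7


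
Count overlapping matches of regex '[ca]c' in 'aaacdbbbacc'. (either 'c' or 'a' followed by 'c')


Pattern: [ca]c means either 'c' or 'a' followed by 'c'.
Scanning 'aaacdbbbacc' position-by-position:
  Pos 0: window 'aa' -> no
  Pos 1: window 'aa' -> no
  Pos 2: window 'ac' -> MATCH
  Pos 3: window 'cd' -> no
  Pos 4: window 'db' -> no
  Pos 5: window 'bb' -> no
  Pos 6: window 'bb' -> no
  Pos 7: window 'ba' -> no
  Pos 8: window 'ac' -> MATCH
  Pos 9: window 'cc' -> MATCH
  Pos 10: window 'c' -> no
Total matches: 3

3


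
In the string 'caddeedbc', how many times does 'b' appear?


Scanning 'caddeedbc' for 'b':
  Position 7: 'b' -> MATCH (count: 1)
Total occurrences of 'b': 1

1


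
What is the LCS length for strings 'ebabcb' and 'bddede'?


DP table for LCS of 'ebabcb' and 'bddede':
       b  d  d  e  d  e
    0  0  0  0  0  0  0
  e 0  0  0  0  1  1  1
  b 0  1  1  1  1  1  1
  a 0  1  1  1  1  1  1
  b 0  1  1  1  1  1  1
  c 0  1  1  1  1  1  1
  b 0  1  1  1  1  1  1
LCS: 'e'
LCS length = 1

1


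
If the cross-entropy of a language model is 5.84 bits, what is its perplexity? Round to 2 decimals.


Perplexity formula: PP = 2^H
H = 5.84
PP = 2^5.84
Decompose: 2^5.84 = 2^5 * 2^0.84
2^5 = 32, 2^0.84 ~ 1.7900501
PP ~ 32 * 1.7900501 = 57.2816032
Rounded to 2 decimals: 57.28

57.28


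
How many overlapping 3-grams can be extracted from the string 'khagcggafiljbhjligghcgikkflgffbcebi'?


String 'khagcggafiljbhjligghcgikkflgffbcebi' has length L = 35.
Number of overlapping n-grams = L - n + 1
Substituting: 35 - 3 + 1 = 33

33


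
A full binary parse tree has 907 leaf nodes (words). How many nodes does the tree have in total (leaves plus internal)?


Leaf nodes (terminals): 907
Internal nodes = n - 1 = 907 - 1 = 906
Total = leaves + internal = 907 + 906 = 1813

1813


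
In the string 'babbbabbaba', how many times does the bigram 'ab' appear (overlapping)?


Scanning 'babbbabbaba' for bigram 'ab':
  Position 0: 'ba' -> no
  Position 1: 'ab' -> MATCH
  Position 2: 'bb' -> no
  Position 3: 'bb' -> no
  Position 4: 'ba' -> no
  Position 5: 'ab' -> MATCH
  Position 6: 'bb' -> no
  Position 7: 'ba' -> no
  Position 8: 'ab' -> MATCH
  Position 9: 'ba' -> no
Total matches: 3

3


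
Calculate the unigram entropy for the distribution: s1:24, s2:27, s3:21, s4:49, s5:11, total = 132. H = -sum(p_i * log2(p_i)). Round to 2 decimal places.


Computing entropy H = -sum(p_i * log2(p_i)):
  s1: p = 24/132 = 0.1818, -p*log2(p) = 0.4472
  s2: p = 27/132 = 0.2045, -p*log2(p) = 0.4683
  s3: p = 21/132 = 0.1591, -p*log2(p) = 0.4219
  s4: p = 49/132 = 0.3712, -p*log2(p) = 0.5307
  s5: p = 11/132 = 0.0833, -p*log2(p) = 0.2987
H = sum of terms = 2.1668
Rounded to 2 decimals: 2.17

2.17


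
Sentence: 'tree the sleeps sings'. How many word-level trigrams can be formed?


Word trigrams from [4] words:
  Trigram 1: (tree the sleeps)
  Trigram 2: (the sleeps sings)
Total word trigrams: 4 - 2 = 2

2


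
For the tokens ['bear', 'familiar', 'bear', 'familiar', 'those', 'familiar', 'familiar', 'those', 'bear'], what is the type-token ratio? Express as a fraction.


Tokens: 9
Unique types: ('bear', 'familiar', 'those') = 3
TTR = 3/9
Simplify: divide both by 3 -> 1/3
TTR = 1/3

1/3


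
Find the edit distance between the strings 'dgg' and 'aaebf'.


Building DP table for s1='dgg' (len 3) and s2='aaebf' (len 5):
       a  a  e  b  f
    0  1  2  3  4  5
  d 1  1  2  3  4  5
  g 2  2  2  3  4  5
  g 3  3  3  3  4  5
Edit distance = dp[3][5] = 5

5


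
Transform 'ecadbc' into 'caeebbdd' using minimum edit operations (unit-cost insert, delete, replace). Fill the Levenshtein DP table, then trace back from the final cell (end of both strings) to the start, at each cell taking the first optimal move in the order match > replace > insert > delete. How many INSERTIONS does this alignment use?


Edit distance = 6. Backtracking from cell (6, 8) with preference match > replace > insert > delete,
then listing the resulting alignment 'ecadbc' -> 'caeebbdd' left to right:
  Step 1: delete 'e'
  Step 2: keep 'c'
  Step 3: keep 'a'
  Step 4: insert 'e' [insertion #1]
  Step 5: insert 'e' [insertion #2]
  Step 6: replace d->b
  Step 7: keep 'b'
  Step 8: insert 'd' [insertion #3]
  Step 9: replace c->d
Total insertions: 3

3


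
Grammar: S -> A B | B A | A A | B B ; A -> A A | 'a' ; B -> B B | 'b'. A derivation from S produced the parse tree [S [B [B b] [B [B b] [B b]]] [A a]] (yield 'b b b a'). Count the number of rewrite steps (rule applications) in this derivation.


Every bracketed nonterminal node [X ...] in the tree is produced by exactly one rule application.
Reading the tree off as a leftmost derivation:
  Step 1: S  =>  B A   (applied S -> B A)
  Step 2: B A  =>  B B A   (applied B -> B B)
  Step 3: B B A  =>  b B A   (applied B -> b)
  Step 4: b B A  =>  b B B A   (applied B -> B B)
  Step 5: b B B A  =>  b b B A   (applied B -> b)
  Step 6: b b B A  =>  b b b A   (applied B -> b)
  Step 7: b b b A  =>  b b b a   (applied A -> a)
Final yield: b b b a
Total rewrite steps: 7

7


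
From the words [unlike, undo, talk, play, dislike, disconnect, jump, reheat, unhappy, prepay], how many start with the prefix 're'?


Checking each word for prefix 're':
  'unlike' -> no (count: 0)
  'undo' -> no (count: 0)
  'talk' -> no (count: 0)
  'play' -> no (count: 0)
  'dislike' -> no (count: 0)
  'disconnect' -> no (count: 0)
  'jump' -> no (count: 0)
  'reheat' -> YES, starts with 're' (count: 1)
  'unhappy' -> no (count: 1)
  'prepay' -> no (count: 1)
Total with prefix 're': 1

1


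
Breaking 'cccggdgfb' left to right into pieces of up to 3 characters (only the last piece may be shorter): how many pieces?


'cccggdgfb' has 9 characters.
Chunking with max size 3:
  Chunk 1: 'ccc' (positions 0-2)
  Chunk 2: 'ggd' (positions 3-5)
  Chunk 3: 'gfb' (positions 6-8)
Total chunks: ceil(9 / 3) = 3

3


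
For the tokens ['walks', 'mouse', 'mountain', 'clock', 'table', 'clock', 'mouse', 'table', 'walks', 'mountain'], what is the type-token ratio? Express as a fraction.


Tokens: 10
Unique types: ('clock', 'mountain', 'mouse', 'table', 'walks') = 5
TTR = 5/10
Simplify: divide both by 5 -> 1/2
TTR = 1/2

1/2


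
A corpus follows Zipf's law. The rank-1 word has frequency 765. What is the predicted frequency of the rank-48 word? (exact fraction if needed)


Zipf's law: freq(rank) = f1 / rank
f1 = 765, rank = 48
freq = 765 / 48
GCD(765, 48) = 3
Simplified: 255/16

255/16


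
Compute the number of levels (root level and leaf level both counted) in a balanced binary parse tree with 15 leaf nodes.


In a balanced binary tree with n leaves the deepest leaf is ceil(log2(n)) edges below the root,
so counting node levels inclusive of root and leaves gives ceil(log2(n)) + 1 levels.
log2(15) = 3.9069
ceil(3.9069) = 4
levels = 4 + 1 = 5

5


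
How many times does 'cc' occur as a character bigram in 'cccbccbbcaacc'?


Scanning 'cccbccbbcaacc' for bigram 'cc':
  Position 0: 'cc' -> MATCH
  Position 1: 'cc' -> MATCH
  Position 2: 'cb' -> no
  Position 3: 'bc' -> no
  Position 4: 'cc' -> MATCH
  Position 5: 'cb' -> no
  Position 6: 'bb' -> no
  Position 7: 'bc' -> no
  Position 8: 'ca' -> no
  Position 9: 'aa' -> no
  Position 10: 'ac' -> no
  Position 11: 'cc' -> MATCH
Total matches: 4

4


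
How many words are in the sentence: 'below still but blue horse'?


Counting words by splitting on spaces:
  Word 1: 'below'
  Word 2: 'still'
  Word 3: 'but'
  Word 4: 'blue'
  Word 5: 'horse'
Total words: 5

5


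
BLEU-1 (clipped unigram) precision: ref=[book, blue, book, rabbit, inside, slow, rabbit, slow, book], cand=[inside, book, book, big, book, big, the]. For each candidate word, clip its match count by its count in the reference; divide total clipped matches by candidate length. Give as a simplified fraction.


Reference word counts: {'blue': 1, 'book': 3, 'inside': 1, 'rabbit': 2, 'slow': 2}
Checking each candidate word (with clipping):
  'inside' -> in reference (ref count 1, used 1/1) -> match (matches: 1)
  'book' -> in reference (ref count 3, used 1/3) -> match (matches: 2)
  'book' -> in reference (ref count 3, used 2/3) -> match (matches: 3)
  'big' -> not in reference -> no match (matches: 3)
  'book' -> in reference (ref count 3, used 3/3) -> match (matches: 4)
  'big' -> not in reference -> no match (matches: 4)
  'the' -> not in reference -> no match (matches: 4)
Clipped matches: 4, Candidate length: 7
Precision = 4/7

4/7


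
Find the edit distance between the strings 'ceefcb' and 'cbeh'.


Building DP table for s1='ceefcb' (len 6) and s2='cbeh' (len 4):
       c  b  e  h
    0  1  2  3  4
  c 1  0  1  2  3
  e 2  1  1  1  2
  e 3  2  2  1  2
  f 4  3  3  2  2
  c 5  4  4  3  3
  b 6  5  4  4  4
Edit distance = dp[6][4] = 4

4


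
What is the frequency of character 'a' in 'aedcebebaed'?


Scanning 'aedcebebaed' for 'a':
  Position 0: 'a' -> MATCH (count: 1)
  Position 8: 'a' -> MATCH (count: 2)
Total occurrences of 'a': 2

2


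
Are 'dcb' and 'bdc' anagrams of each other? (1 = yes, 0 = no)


Sort characters of 'dcb': 'bcd'
Sort characters of 'bdc': 'bcd'
Sorted forms match -> they ARE anagrams
Result: 1

1


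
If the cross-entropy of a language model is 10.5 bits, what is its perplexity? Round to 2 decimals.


Perplexity formula: PP = 2^H
H = 10.5
PP = 2^10.5
Decompose: 2^10.5 = 2^10 * 2^0.5 = 2^10 * sqrt(2)
2^10 = 1024, sqrt(2) ~ 1.4142136
PP ~ 1024 * 1.4142136 = 1448.1547264
Rounded to 2 decimals: 1448.15

1448.15


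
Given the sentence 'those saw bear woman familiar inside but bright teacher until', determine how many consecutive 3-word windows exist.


Word trigrams from [10] words:
  Trigram 1: (those saw bear)
  Trigram 2: (saw bear woman)
  Trigram 3: (bear woman familiar)
  Trigram 4: (woman familiar inside)
  Trigram 5: (familiar inside but)
  Trigram 6: (inside but bright)
  Trigram 7: (but bright teacher)
  Trigram 8: (bright teacher until)
Total word trigrams: 10 - 2 = 8

8


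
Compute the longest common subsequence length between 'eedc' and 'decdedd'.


DP table for LCS of 'eedc' and 'decdedd':
       d  e  c  d  e  d  d
    0  0  0  0  0  0  0  0
  e 0  0  1  1  1  1  1  1
  e 0  0  1  1  1  2  2  2
  d 0  1  1  1  2  2  3  3
  c 0  1  1  2  2  2  3  3
LCS: 'eed'
LCS length = 3

3


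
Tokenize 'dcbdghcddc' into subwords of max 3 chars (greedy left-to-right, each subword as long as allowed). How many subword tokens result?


'dcbdghcddc' has 10 characters.
Chunking with max size 3:
  Chunk 1: 'dcb' (positions 0-2)
  Chunk 2: 'dgh' (positions 3-5)
  Chunk 3: 'cdd' (positions 6-8)
  Chunk 4: 'c' (positions 9-9)
Total chunks: ceil(10 / 3) = 4

4


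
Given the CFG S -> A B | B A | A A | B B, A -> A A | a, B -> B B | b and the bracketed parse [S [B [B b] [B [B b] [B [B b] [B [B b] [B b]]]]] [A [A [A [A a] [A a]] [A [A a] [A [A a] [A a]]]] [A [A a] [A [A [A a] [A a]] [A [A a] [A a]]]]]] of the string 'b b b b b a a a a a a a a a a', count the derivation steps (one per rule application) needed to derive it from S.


Every bracketed nonterminal node [X ...] in the tree is produced by exactly one rule application.
Reading the tree off as a leftmost derivation:
  Step 1: S  =>  B A   (applied S -> B A)
  Step 2: B A  =>  B B A   (applied B -> B B)
  Step 3: B B A  =>  b B A   (applied B -> b)
  Step 4: b B A  =>  b B B A   (applied B -> B B)
  Step 5: b B B A  =>  b b B A   (applied B -> b)
  Step 6: b b B A  =>  b b B B A   (applied B -> B B)
  Step 7: b b B B A  =>  b b b B A   (applied B -> b)
  Step 8: b b b B A  =>  b b b B B A   (applied B -> B B)
  Step 9: b b b B B A  =>  b b b b B A   (applied B -> b)
  Step 10: b b b b B A  =>  b b b b b A   (applied B -> b)
  Step 11: b b b b b A  =>  b b b b b A A   (applied A -> A A)
  Step 12: b b b b b A A  =>  b b b b b A A A   (applied A -> A A)
  Step 13: b b b b b A A A  =>  b b b b b A A A A   (applied A -> A A)
  Step 14: b b b b b A A A A  =>  b b b b b a A A A   (applied A -> a)
  Step 15: b b b b b a A A A  =>  b b b b b a a A A   (applied A -> a)
  Step 16: b b b b b a a A A  =>  b b b b b a a A A A   (applied A -> A A)
  Step 17: b b b b b a a A A A  =>  b b b b b a a a A A   (applied A -> a)
  Step 18: b b b b b a a a A A  =>  b b b b b a a a A A A   (applied A -> A A)
  Step 19: b b b b b a a a A A A  =>  b b b b b a a a a A A   (applied A -> a)
  Step 20: b b b b b a a a a A A  =>  b b b b b a a a a a A   (applied A -> a)
  Step 21: b b b b b a a a a a A  =>  b b b b b a a a a a A A   (applied A -> A A)
  Step 22: b b b b b a a a a a A A  =>  b b b b b a a a a a a A   (applied A -> a)
  Step 23: b b b b b a a a a a a A  =>  b b b b b a a a a a a A A   (applied A -> A A)
  Step 24: b b b b b a a a a a a A A  =>  b b b b b a a a a a a A A A   (applied A -> A A)
  Step 25: b b b b b a a a a a a A A A  =>  b b b b b a a a a a a a A A   (applied A -> a)
  Step 26: b b b b b a a a a a a a A A  =>  b b b b b a a a a a a a a A   (applied A -> a)
  Step 27: b b b b b a a a a a a a a A  =>  b b b b b a a a a a a a a A A   (applied A -> A A)
  Step 28: b b b b b a a a a a a a a A A  =>  b b b b b a a a a a a a a a A   (applied A -> a)
  Step 29: b b b b b a a a a a a a a a A  =>  b b b b b a a a a a a a a a a   (applied A -> a)
Final yield: b b b b b a a a a a a a a a a
Total rewrite steps: 29

29


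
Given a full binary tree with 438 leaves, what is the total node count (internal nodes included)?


Leaf nodes (terminals): 438
Internal nodes = n - 1 = 438 - 1 = 437
Total = leaves + internal = 438 + 437 = 875

875


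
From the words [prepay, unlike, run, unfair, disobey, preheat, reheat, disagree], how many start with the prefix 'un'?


Checking each word for prefix 'un':
  'prepay' -> no (count: 0)
  'unlike' -> YES, starts with 'un' (count: 1)
  'run' -> no (count: 1)
  'unfair' -> YES, starts with 'un' (count: 2)
  'disobey' -> no (count: 2)
  'preheat' -> no (count: 2)
  'reheat' -> no (count: 2)
  'disagree' -> no (count: 2)
Total with prefix 'un': 2

2
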